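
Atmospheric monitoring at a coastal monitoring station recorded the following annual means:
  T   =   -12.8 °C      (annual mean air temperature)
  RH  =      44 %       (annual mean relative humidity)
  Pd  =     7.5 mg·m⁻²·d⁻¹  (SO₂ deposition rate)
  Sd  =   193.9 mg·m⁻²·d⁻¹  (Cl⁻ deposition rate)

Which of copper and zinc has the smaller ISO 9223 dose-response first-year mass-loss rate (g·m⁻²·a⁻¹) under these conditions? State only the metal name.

copper: T≤10 °C ⇒ hinge +0.126·(-12.8−10) = -2.8728
  SO₂ term: 0.0053·7.5^0.26·exp(0.059·44-2.8728) = 0.006785
  Sd branch = 0.01025·Sd^0.27·e^(0.036·RH+0.049·T) = 0.1106 μm/a
  r_corr = 0.006785 + 0.1106 = 0.1174 μm/a
  mass loss = 0.1174 μm/a × 8.96 g/cm³ = 1.052 g·m⁻²·a⁻¹
zinc: temperature factor f = +0.038·(-22.8) = -0.8664
  Pd branch = 0.0129·Pd^0.44·e^(0.046·RH+f) = 0.09962 μm/a
  Cl⁻ term: 0.0175·193.9^0.57·exp(0.008·44+0.085·-12.8) = 0.1688
  r_corr = 0.09962 + 0.1688 = 0.2684 μm/a
  mass loss = 0.2684 μm/a × 7.14 g/cm³ = 1.916 g·m⁻²·a⁻¹
Ordering by g·m⁻²·a⁻¹: zinc (1.92) > copper (1.05)

copper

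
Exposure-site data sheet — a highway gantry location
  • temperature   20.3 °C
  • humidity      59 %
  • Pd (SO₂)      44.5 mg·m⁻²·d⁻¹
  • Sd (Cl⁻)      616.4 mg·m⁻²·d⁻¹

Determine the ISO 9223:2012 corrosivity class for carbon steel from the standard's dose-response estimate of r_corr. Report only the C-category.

carbon steel: T>10 °C ⇒ hinge -0.054·(20.3−10) = -0.5562
  Pd branch = 1.77·Pd^0.52·e^(0.02·RH+f) = 23.77 μm/a
  Sd branch = 0.102·Sd^0.62·e^(0.033·RH+0.04·T) = 86.4 μm/a
  sum: 23.77 + 86.4 → r_corr = 110.2 μm/a
Category bounds: 80…200 μm/a bracket r_corr ⇒ C5

C5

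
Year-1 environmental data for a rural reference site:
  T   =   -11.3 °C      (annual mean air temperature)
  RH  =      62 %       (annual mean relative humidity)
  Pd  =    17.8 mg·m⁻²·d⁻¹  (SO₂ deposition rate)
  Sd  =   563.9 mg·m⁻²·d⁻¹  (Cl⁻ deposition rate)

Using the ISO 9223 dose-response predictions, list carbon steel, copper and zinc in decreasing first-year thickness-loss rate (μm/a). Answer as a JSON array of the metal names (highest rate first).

carbon steel: temperature factor f = +0.150·(-21.3) = -3.1950
  Pd branch = 1.77·Pd^0.52·e^(0.02·RH+f) = 1.12 μm/a
  Cl⁻ term: 0.102·563.9^0.62·exp(0.033·62+0.04·-11.3) = 25.5
  r_corr = 1.12 + 25.5 = 26.62 μm/a
copper: temperature factor f = +0.126·(-21.3) = -2.6838
  Pd branch = 0.0053·Pd^0.26·e^(0.059·RH+f) = 0.02968 μm/a
  Cl⁻ term: 0.01025·563.9^0.27·exp(0.036·62+0.049·-11.3) = 0.3037
  r_corr = 0.02968 + 0.3037 = 0.3334 μm/a
zinc: temperature factor f = +0.038·(-21.3) = -0.8094
  SO₂ term: 0.0129·17.8^0.44·exp(0.046·62-0.8094) = 0.3531
  Cl⁻ term: 0.0175·563.9^0.57·exp(0.008·62+0.085·-11.3) = 0.4069
  r_corr = 0.3531 + 0.4069 = 0.76 μm/a
Ordering by μm/a: carbon steel (26.6) > zinc (0.76) > copper (0.333)

["carbon steel", "zinc", "copper"]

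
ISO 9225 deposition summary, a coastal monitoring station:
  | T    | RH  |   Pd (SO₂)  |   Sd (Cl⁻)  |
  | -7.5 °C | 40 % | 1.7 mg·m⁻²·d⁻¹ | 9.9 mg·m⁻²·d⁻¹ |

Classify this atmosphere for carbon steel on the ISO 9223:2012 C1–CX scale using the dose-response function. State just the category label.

C2

carbon steel: T≤10 °C ⇒ hinge +0.150·(-7.5−10) = -2.6250
  SO₂ term: 1.77·1.7^0.52·exp(0.02·40-2.6250) = 0.376
  Cl⁻ term: 0.102·9.9^0.62·exp(0.033·40+0.04·-7.5) = 1.172
  sum: 0.376 + 1.172 → r_corr = 1.548 μm/a
ISO 9223 Table 2 (carbon steel): 1.3 < 1.55 ≤ 25 μm/a ⇒ C2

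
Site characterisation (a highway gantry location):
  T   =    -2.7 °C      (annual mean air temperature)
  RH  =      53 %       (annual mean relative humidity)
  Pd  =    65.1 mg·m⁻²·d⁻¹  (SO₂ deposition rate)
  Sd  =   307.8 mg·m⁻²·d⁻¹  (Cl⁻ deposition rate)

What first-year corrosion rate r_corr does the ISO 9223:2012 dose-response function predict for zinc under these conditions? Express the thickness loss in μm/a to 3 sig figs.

r_corr = 1.13 μm/a

zinc: f(T) = +0.038·(T−10) [T≤10 °C] = -0.4826
  SO₂ term: 0.0129·65.1^0.44·exp(0.046·53-0.4826) = 0.5725
  Sd branch = 0.0175·Sd^0.57·e^(0.008·RH+0.085·T) = 0.557 μm/a
  r_corr = 0.5725 + 0.557 = 1.129 μm/a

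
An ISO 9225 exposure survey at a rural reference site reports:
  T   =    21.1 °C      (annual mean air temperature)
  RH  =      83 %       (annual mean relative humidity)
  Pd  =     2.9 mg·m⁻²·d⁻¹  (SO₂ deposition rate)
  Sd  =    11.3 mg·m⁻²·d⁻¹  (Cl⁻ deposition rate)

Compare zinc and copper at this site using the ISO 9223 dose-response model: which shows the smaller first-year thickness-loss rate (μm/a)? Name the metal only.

zinc

zinc: f(T) = -0.071·(T−10) [T>10 °C] = -0.7881
  Pd branch = 0.0129·Pd^0.44·e^(0.046·RH+f) = 0.4265 μm/a
  Sd branch = 0.0175·Sd^0.57·e^(0.008·RH+0.085·T) = 0.8139 μm/a
  sum: 0.4265 + 0.8139 → r_corr = 1.24 μm/a
copper: f(T) = -0.080·(T−10) [T>10 °C] = -0.8880
  Pd branch = 0.0053·Pd^0.26·e^(0.059·RH+f) = 0.3851 μm/a
  Sd branch = 0.01025·Sd^0.27·e^(0.036·RH+0.049·T) = 1.101 μm/a
  sum: 0.3851 + 1.101 → r_corr = 1.486 μm/a
Ordering by μm/a: copper (1.49) > zinc (1.24)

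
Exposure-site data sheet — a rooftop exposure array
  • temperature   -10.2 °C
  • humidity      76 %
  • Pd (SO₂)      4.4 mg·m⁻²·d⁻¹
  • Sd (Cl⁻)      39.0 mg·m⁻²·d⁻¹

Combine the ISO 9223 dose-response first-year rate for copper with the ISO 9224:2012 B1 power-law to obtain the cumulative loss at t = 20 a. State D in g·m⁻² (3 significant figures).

copper: f(T) = +0.126·(T−10) [T≤10 °C] = -2.5452
  sulphur-dioxide contribution → 0.05415 μm/a
  chloride contribution → 0.2579 μm/a
  total first-year rate 0.3121 μm/a
Power-law: D(20) = r_corr · 20^0.667
  D(20) = 0.3121 × 20^0.667 = 0.3121 × 7.375 = 2.302 μm
  Mass loss = 2.302 μm × 8.96 g/cm³ = 20.62 g·m⁻²

D(20) = 20.6 g·m⁻²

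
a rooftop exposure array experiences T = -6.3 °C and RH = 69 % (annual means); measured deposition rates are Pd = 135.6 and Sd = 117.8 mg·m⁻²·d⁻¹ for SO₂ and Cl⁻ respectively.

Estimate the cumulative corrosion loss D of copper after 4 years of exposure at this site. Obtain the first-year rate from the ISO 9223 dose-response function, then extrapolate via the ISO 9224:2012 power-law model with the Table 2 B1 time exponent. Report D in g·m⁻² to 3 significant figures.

copper: temperature factor f = +0.126·(-16.3) = -2.0538
  Pd branch = 0.0053·Pd^0.26·e^(0.059·RH+f) = 0.1428 μm/a
  Sd branch = 0.01025·Sd^0.27·e^(0.036·RH+0.049·T) = 0.3271 μm/a
  r_corr = 0.1428 + 0.3271 = 0.4699 μm/a
ISO 9224: D(t) = r_corr · t^b with b = 0.667 (copper, B1)
  D(4) = 0.4699 × 4^0.667 = 0.4699 × 2.521 = 1.185 μm
  Mass loss = 1.185 μm × 8.96 g/cm³ = 10.61 g·m⁻²

D(4) = 10.6 g·m⁻²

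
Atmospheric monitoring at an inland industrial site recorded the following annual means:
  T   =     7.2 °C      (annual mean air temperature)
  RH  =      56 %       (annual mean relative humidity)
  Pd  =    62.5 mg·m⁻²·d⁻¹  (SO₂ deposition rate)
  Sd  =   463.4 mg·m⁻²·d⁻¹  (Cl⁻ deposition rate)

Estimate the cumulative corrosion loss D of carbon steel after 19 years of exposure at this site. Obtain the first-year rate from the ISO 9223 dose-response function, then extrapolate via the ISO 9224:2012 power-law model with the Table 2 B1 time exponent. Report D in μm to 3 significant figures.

D(19) = 324 μm

carbon steel: T≤10 °C ⇒ hinge +0.150·(7.2−10) = -0.4200
  SO₂ term: 1.77·62.5^0.52·exp(0.02·56-0.4200) = 30.61
  Cl⁻ term: 0.102·463.4^0.62·exp(0.033·56+0.04·7.2) = 38.83
  sum: 30.61 + 38.83 → r_corr = 69.44 μm/a
Long-term exponent b (ISO 9224 Table 2, B1) = 0.523
  D(19) = 69.44 × 19^0.523 = 69.44 × 4.664 = 323.9 μm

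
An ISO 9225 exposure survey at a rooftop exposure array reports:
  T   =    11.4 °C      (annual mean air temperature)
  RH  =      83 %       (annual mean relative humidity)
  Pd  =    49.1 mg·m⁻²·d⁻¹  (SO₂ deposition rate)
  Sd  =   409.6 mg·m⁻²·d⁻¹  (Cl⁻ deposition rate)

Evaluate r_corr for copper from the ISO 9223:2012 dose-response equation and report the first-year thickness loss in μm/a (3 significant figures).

copper: temperature factor f = -0.080·(1.4) = -0.1120
  Pd branch = 0.0053·Pd^0.26·e^(0.059·RH+f) = 1.746 μm/a
  Cl⁻ term: 0.01025·409.6^0.27·exp(0.036·83+0.049·11.4) = 1.804
  r_corr = 1.746 + 1.804 = 3.55 μm/a

r_corr = 3.55 μm/a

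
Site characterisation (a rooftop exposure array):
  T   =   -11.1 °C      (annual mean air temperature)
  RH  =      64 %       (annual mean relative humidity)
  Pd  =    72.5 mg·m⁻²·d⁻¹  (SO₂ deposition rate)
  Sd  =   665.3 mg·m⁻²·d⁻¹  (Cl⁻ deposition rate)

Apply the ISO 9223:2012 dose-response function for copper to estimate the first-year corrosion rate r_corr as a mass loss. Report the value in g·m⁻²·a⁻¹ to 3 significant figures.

copper: f(T) = +0.126·(T−10) [T≤10 °C] = -2.6586
  sulphur-dioxide contribution → 0.04935 μm/a
  chloride contribution → 0.3446 μm/a
  ⇒ r_corr(copper) = 0.394 μm/a
Convert to mass loss: 0.394 μm/a × 8.96 g/cm³ = 3.53 g·m⁻²·a⁻¹

r_corr = 3.53 g·m⁻²·a⁻¹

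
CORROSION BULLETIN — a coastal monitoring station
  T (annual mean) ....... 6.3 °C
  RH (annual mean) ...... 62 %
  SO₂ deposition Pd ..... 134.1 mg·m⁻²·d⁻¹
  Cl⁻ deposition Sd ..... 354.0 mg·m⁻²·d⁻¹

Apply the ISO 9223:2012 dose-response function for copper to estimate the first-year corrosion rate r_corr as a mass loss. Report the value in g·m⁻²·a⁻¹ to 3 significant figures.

r_corr = 9.81 g·m⁻²·a⁻¹

copper: T≤10 °C ⇒ hinge +0.126·(6.3−10) = -0.4662
  Pd branch = 0.0053·Pd^0.26·e^(0.059·RH+f) = 0.4609 μm/a
  Cl⁻ term: 0.01025·354.0^0.27·exp(0.036·62+0.049·6.3) = 0.6344
  r_corr = 0.4609 + 0.6344 = 1.095 μm/a
Convert to mass loss: 1.095 μm/a × 8.96 g/cm³ = 9.814 g·m⁻²·a⁻¹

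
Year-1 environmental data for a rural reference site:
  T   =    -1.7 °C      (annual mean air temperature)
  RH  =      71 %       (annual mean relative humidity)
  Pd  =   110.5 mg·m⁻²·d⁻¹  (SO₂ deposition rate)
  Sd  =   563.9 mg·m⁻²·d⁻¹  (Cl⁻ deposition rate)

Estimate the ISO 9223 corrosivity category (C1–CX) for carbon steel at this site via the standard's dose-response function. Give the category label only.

carbon steel: f(T) = +0.150·(T−10) [T≤10 °C] = -1.7550
  SO₂ term: 1.77·110.5^0.52·exp(0.02·71-1.7550) = 14.62
  Sd branch = 0.102·Sd^0.62·e^(0.033·RH+0.04·T) = 50.39 μm/a
  sum: 14.62 + 50.39 → r_corr = 65.02 μm/a
Category bounds: 50…80 μm/a bracket r_corr ⇒ C4

C4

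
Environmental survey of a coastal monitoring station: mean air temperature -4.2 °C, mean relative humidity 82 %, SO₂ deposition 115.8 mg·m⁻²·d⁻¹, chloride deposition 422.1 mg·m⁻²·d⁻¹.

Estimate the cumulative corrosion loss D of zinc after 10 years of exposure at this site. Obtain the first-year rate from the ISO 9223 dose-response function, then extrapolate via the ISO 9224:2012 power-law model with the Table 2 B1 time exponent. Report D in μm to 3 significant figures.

D(10) = 22.0 μm

zinc: T≤10 °C ⇒ hinge +0.038·(-4.2−10) = -0.5396
  SO₂ term: 0.0129·115.8^0.44·exp(0.046·82-0.5396) = 2.645
  Cl⁻ term: 0.0175·422.1^0.57·exp(0.008·82+0.085·-4.2) = 0.7403
  r_corr = 2.645 + 0.7403 = 3.385 μm/a
Power-law: D(10) = r_corr · 10^0.813
  D(10) = 3.385 × 10^0.813 = 3.385 × 6.501 = 22.01 μm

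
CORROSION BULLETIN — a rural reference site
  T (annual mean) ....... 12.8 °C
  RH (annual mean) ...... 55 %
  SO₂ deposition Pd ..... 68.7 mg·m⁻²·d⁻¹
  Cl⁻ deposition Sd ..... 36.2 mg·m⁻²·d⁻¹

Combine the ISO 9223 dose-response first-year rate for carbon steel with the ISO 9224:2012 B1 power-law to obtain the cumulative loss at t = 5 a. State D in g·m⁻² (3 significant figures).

D(5) = 927 g·m⁻²

carbon steel: f(T) = -0.054·(T−10) [T>10 °C] = -0.1512
  SO₂ term: 1.77·68.7^0.52·exp(0.02·55-0.1512) = 41.23
  Sd branch = 0.102·Sd^0.62·e^(0.033·RH+0.04·T) = 9.674 μm/a
  sum: 41.23 + 9.674 → r_corr = 50.91 μm/a
Long-term exponent b (ISO 9224 Table 2, B1) = 0.523
  D(5) = 50.91 × 5^0.523 = 50.91 × 2.32 = 118.1 μm
  Mass loss = 118.1 μm × 7.85 g/cm³ = 927.3 g·m⁻²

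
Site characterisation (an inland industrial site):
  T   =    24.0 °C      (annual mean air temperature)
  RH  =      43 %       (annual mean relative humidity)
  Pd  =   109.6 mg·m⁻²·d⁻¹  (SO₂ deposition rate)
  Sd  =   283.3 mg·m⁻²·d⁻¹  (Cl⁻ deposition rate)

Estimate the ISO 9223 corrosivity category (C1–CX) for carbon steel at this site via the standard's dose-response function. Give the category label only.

C4

carbon steel: f(T) = -0.054·(T−10) [T>10 °C] = -0.7560
  sulphur-dioxide contribution → 22.59 μm/a
  chloride contribution → 36.49 μm/a
  ⇒ r_corr(carbon steel) = 59.08 μm/a
Category bounds: 50…80 μm/a bracket r_corr ⇒ C4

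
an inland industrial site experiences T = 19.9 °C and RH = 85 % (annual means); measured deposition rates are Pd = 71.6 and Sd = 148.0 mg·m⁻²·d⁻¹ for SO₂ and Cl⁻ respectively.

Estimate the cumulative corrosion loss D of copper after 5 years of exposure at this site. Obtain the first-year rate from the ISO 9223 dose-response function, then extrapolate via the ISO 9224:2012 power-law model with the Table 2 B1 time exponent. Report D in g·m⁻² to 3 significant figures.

copper: f(T) = -0.080·(T−10) [T>10 °C] = -0.7920
  SO₂ term: 0.0053·71.6^0.26·exp(0.059·85-0.7920) = 1.098
  Cl⁻ term: 0.01025·148.0^0.27·exp(0.036·85+0.049·19.9) = 2.234
  r_corr = 1.098 + 2.234 = 3.332 μm/a
ISO 9224: D(t) = r_corr · t^b with b = 0.667 (copper, B1)
  D(5) = 3.332 × 5^0.667 = 3.332 × 2.926 = 9.748 μm
  Mass loss = 9.748 μm × 8.96 g/cm³ = 87.35 g·m⁻²

D(5) = 87.3 g·m⁻²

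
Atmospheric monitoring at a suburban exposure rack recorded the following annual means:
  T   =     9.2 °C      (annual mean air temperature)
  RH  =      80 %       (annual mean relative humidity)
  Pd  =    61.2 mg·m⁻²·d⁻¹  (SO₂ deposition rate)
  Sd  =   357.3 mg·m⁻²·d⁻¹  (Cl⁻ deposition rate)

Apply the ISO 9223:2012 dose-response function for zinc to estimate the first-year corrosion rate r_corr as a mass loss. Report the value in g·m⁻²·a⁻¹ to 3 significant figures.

zinc: T≤10 °C ⇒ hinge +0.038·(9.2−10) = -0.0304
  Pd branch = 0.0129·Pd^0.44·e^(0.046·RH+f) = 3.032 μm/a
  Cl⁻ term: 0.0175·357.3^0.57·exp(0.008·80+0.085·9.2) = 2.069
  r_corr = 3.032 + 2.069 = 5.102 μm/a
Convert to mass loss: 5.102 μm/a × 7.14 g/cm³ = 36.43 g·m⁻²·a⁻¹

r_corr = 36.4 g·m⁻²·a⁻¹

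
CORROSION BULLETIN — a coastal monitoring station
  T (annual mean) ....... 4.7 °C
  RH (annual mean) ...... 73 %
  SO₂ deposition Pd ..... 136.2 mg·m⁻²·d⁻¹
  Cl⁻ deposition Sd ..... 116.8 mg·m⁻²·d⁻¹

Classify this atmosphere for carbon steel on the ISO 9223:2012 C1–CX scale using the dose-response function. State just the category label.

carbon steel: temperature factor f = +0.150·(-5.3) = -0.7950
  sulphur-dioxide contribution → 44.32 μm/a
  chloride contribution → 26.2 μm/a
  total first-year rate 70.51 μm/a
70.5 μm/a falls in (50, 80] for carbon steel → category C4

C4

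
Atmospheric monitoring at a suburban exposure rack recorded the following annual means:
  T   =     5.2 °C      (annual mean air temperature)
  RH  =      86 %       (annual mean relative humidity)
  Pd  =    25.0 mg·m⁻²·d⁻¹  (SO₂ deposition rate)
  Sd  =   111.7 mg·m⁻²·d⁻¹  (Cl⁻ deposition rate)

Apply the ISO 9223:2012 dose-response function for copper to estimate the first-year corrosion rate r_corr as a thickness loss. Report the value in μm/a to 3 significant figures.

copper: temperature factor f = +0.126·(-4.8) = -0.6048
  SO₂ term: 0.0053·25.0^0.26·exp(0.059·86-0.6048) = 1.068
  Sd branch = 0.01025·Sd^0.27·e^(0.036·RH+0.049·T) = 1.045 μm/a
  r_corr = 1.068 + 1.045 = 2.113 μm/a

r_corr = 2.11 μm/a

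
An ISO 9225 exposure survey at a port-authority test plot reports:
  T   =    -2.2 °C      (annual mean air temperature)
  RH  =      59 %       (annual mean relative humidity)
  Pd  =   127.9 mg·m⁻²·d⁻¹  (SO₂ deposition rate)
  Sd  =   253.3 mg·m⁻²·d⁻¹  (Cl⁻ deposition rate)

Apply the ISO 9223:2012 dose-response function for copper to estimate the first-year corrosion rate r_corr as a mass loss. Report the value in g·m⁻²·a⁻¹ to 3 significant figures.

r_corr = 4.24 g·m⁻²·a⁻¹

copper: temperature factor f = +0.126·(-12.2) = -1.5372
  Pd branch = 0.0053·Pd^0.26·e^(0.059·RH+f) = 0.1307 μm/a
  Cl⁻ term: 0.01025·253.3^0.27·exp(0.036·59+0.049·-2.2) = 0.343
  sum: 0.1307 + 0.343 → r_corr = 0.4737 μm/a
Convert to mass loss: 0.4737 μm/a × 8.96 g/cm³ = 4.245 g·m⁻²·a⁻¹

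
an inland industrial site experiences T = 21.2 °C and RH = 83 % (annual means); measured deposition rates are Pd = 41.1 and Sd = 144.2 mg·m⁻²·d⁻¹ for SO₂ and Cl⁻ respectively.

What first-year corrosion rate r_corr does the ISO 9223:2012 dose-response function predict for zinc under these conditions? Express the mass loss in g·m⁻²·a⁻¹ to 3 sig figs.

r_corr = 34.7 g·m⁻²·a⁻¹

zinc: f(T) = -0.071·(T−10) [T>10 °C] = -0.7952
  Pd branch = 0.0129·Pd^0.44·e^(0.046·RH+f) = 1.36 μm/a
  Sd branch = 0.0175·Sd^0.57·e^(0.008·RH+0.085·T) = 3.504 μm/a
  sum: 1.36 + 3.504 → r_corr = 4.864 μm/a
Convert to mass loss: 4.864 μm/a × 7.14 g/cm³ = 34.73 g·m⁻²·a⁻¹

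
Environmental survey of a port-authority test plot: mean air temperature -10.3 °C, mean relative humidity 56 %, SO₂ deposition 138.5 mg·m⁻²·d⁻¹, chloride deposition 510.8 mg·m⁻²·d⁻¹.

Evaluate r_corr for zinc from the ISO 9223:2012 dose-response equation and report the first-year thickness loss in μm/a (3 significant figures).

zinc: f(T) = +0.038·(T−10) [T≤10 °C] = -0.7714
  sulphur-dioxide contribution → 0.6864 μm/a
  chloride contribution → 0.3991 μm/a
  total first-year rate 1.085 μm/a

r_corr = 1.09 μm/a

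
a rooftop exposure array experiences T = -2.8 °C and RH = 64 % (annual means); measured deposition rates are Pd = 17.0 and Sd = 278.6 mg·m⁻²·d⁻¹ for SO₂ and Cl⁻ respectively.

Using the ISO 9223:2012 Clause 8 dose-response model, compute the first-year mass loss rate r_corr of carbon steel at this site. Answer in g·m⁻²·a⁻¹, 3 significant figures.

carbon steel: T≤10 °C ⇒ hinge +0.150·(-2.8−10) = -1.9200
  sulphur-dioxide contribution → 4.072 μm/a
  chloride contribution → 24.72 μm/a
  ⇒ r_corr(carbon steel) = 28.79 μm/a
Convert to mass loss: 28.79 μm/a × 7.85 g/cm³ = 226 g·m⁻²·a⁻¹

r_corr = 226 g·m⁻²·a⁻¹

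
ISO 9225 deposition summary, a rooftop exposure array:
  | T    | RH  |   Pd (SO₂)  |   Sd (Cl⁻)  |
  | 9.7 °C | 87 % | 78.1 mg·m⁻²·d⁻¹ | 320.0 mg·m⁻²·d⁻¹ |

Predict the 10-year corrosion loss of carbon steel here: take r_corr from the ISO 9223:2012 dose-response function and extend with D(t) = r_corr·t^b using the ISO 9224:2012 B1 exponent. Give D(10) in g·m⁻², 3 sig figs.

carbon steel: f(T) = +0.150·(T−10) [T≤10 °C] = -0.0450
  SO₂ term: 1.77·78.1^0.52·exp(0.02·87-0.0450) = 92.96
  Sd branch = 0.102·Sd^0.62·e^(0.033·RH+0.04·T) = 94.88 μm/a
  sum: 92.96 + 94.88 → r_corr = 187.8 μm/a
Long-term exponent b (ISO 9224 Table 2, B1) = 0.523
  D(10) = 187.8 × 10^0.523 = 187.8 × 3.334 = 626.3 μm
  Mass loss = 626.3 μm × 7.85 g/cm³ = 4916 g·m⁻²

D(10) = 4.92e+03 g·m⁻²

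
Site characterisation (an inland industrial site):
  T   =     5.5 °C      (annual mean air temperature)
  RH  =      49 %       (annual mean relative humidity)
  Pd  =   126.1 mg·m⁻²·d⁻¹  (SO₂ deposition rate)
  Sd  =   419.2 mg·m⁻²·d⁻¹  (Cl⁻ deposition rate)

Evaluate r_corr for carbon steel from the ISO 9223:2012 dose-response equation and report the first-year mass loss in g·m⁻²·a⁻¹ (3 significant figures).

r_corr = 446 g·m⁻²·a⁻¹

carbon steel: temperature factor f = +0.150·(-4.5) = -0.6750
  SO₂ term: 1.77·126.1^0.52·exp(0.02·49-0.6750) = 29.7
  Sd branch = 0.102·Sd^0.62·e^(0.033·RH+0.04·T) = 27.06 μm/a
  sum: 29.7 + 27.06 → r_corr = 56.76 μm/a
Convert to mass loss: 56.76 μm/a × 7.85 g/cm³ = 445.6 g·m⁻²·a⁻¹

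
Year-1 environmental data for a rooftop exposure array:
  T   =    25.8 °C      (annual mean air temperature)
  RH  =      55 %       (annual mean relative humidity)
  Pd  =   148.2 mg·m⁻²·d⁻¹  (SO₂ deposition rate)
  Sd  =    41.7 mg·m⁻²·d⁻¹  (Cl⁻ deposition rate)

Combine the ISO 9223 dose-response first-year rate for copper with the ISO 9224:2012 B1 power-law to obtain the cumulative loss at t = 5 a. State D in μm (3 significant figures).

copper: f(T) = -0.080·(T−10) [T>10 °C] = -1.2640
  SO₂ term: 0.0053·148.2^0.26·exp(0.059·55-1.2640) = 0.1409
  Sd branch = 0.01025·Sd^0.27·e^(0.036·RH+0.049·T) = 0.7196 μm/a
  sum: 0.1409 + 0.7196 → r_corr = 0.8606 μm/a
Long-term exponent b (ISO 9224 Table 2, B1) = 0.667
  D(5) = 0.8606 × 5^0.667 = 0.8606 × 2.926 = 2.518 μm

D(5) = 2.52 μm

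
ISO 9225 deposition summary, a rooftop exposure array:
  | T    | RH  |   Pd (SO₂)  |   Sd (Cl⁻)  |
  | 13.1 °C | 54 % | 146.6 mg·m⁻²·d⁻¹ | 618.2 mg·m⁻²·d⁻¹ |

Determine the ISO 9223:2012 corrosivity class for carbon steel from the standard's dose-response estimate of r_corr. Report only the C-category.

C5

carbon steel: T>10 °C ⇒ hinge -0.054·(13.1−10) = -0.1674
  SO₂ term: 1.77·146.6^0.52·exp(0.02·54-0.1674) = 58.98
  Cl⁻ term: 0.102·618.2^0.62·exp(0.033·54+0.04·13.1) = 55.03
  r_corr = 58.98 + 55.03 = 114 μm/a
ISO 9223 Table 2 (carbon steel): 80 < 114 ≤ 200 μm/a ⇒ C5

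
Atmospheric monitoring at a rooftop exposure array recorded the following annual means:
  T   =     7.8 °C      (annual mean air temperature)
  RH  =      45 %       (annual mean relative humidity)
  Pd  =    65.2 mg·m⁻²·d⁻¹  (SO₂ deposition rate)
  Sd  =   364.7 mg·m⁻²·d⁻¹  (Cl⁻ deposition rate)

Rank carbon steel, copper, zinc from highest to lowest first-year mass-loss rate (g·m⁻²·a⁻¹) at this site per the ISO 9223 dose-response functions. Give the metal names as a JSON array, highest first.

["carbon steel", "zinc", "copper"]

carbon steel: f(T) = +0.150·(T−10) [T≤10 °C] = -0.3300
  Pd branch = 1.77·Pd^0.52·e^(0.02·RH+f) = 27.47 μm/a
  Sd branch = 0.102·Sd^0.62·e^(0.033·RH+0.04·T) = 23.85 μm/a
  sum: 27.47 + 23.85 → r_corr = 51.32 μm/a
  mass loss = 51.32 μm/a × 7.85 g/cm³ = 402.9 g·m⁻²·a⁻¹
copper: temperature factor f = +0.126·(-2.2) = -0.2772
  SO₂ term: 0.0053·65.2^0.26·exp(0.059·45-0.2772) = 0.1693
  Cl⁻ term: 0.01025·364.7^0.27·exp(0.036·45+0.049·7.8) = 0.3732
  sum: 0.1693 + 0.3732 → r_corr = 0.5425 μm/a
  mass loss = 0.5425 μm/a × 8.96 g/cm³ = 4.861 g·m⁻²·a⁻¹
zinc: T≤10 °C ⇒ hinge +0.038·(7.8−10) = -0.0836
  SO₂ term: 0.0129·65.2^0.44·exp(0.046·45-0.0836) = 0.5909
  Sd branch = 0.0175·Sd^0.57·e^(0.008·RH+0.085·T) = 1.405 μm/a
  sum: 0.5909 + 1.405 → r_corr = 1.996 μm/a
  mass loss = 1.996 μm/a × 7.14 g/cm³ = 14.25 g·m⁻²·a⁻¹
Ordering by g·m⁻²·a⁻¹: carbon steel (403) > zinc (14.2) > copper (4.86)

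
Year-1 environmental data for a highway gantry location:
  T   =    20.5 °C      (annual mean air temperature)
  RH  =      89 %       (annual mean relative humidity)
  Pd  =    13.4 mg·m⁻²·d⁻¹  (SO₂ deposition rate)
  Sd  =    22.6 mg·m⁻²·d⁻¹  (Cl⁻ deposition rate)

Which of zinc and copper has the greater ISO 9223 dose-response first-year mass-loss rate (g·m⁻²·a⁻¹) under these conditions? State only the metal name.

zinc: T>10 °C ⇒ hinge -0.071·(20.5−10) = -0.7455
  SO₂ term: 0.0129·13.4^0.44·exp(0.046·89-0.7455) = 1.15
  Sd branch = 0.0175·Sd^0.57·e^(0.008·RH+0.085·T) = 1.205 μm/a
  sum: 1.15 + 1.205 → r_corr = 2.355 μm/a
  mass loss = 2.355 μm/a × 7.14 g/cm³ = 16.81 g·m⁻²·a⁻¹
copper: f(T) = -0.080·(T−10) [T>10 °C] = -0.8400
  SO₂ term: 0.0053·13.4^0.26·exp(0.059·89-0.8400) = 0.857
  Cl⁻ term: 0.01025·22.6^0.27·exp(0.036·89+0.049·20.5) = 1.6
  sum: 0.857 + 1.6 → r_corr = 2.457 μm/a
  mass loss = 2.457 μm/a × 8.96 g/cm³ = 22.01 g·m⁻²·a⁻¹
Ordering by g·m⁻²·a⁻¹: copper (22) > zinc (16.8)

copper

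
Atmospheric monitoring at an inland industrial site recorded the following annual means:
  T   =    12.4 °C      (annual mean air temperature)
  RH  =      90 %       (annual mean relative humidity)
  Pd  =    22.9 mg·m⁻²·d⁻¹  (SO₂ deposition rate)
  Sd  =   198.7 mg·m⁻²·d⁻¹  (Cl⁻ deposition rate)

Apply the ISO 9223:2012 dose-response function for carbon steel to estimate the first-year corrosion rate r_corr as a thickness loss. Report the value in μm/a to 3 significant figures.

carbon steel: temperature factor f = -0.054·(2.4) = -0.1296
  sulphur-dioxide contribution → 47.92 μm/a
  chloride contribution → 86.85 μm/a
  ⇒ r_corr(carbon steel) = 134.8 μm/a

r_corr = 135 μm/a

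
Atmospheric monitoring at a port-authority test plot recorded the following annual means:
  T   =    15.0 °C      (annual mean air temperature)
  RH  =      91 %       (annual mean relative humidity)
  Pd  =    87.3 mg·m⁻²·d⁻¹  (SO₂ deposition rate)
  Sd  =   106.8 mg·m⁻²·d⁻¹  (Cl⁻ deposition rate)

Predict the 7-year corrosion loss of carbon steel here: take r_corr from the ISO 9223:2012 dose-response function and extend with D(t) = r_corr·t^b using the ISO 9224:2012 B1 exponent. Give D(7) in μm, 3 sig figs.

carbon steel: temperature factor f = -0.054·(5.0) = -0.2700
  Pd branch = 1.77·Pd^0.52·e^(0.02·RH+f) = 85.2 μm/a
  Sd branch = 0.102·Sd^0.62·e^(0.033·RH+0.04·T) = 67.78 μm/a
  r_corr = 85.2 + 67.78 = 153 μm/a
Long-term exponent b (ISO 9224 Table 2, B1) = 0.523
  D(7) = 153 × 7^0.523 = 153 × 2.767 = 423.3 μm

D(7) = 423 μm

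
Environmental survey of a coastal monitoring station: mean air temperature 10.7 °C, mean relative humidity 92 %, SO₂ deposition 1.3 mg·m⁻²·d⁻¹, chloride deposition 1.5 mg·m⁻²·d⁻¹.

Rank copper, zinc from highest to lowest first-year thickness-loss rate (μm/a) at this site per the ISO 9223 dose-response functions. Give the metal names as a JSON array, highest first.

copper: temperature factor f = -0.080·(0.7) = -0.0560
  SO₂ term: 0.0053·1.3^0.26·exp(0.059·92-0.0560) = 1.222
  Cl⁻ term: 0.01025·1.5^0.27·exp(0.036·92+0.049·10.7) = 0.5301
  r_corr = 1.222 + 0.5301 = 1.752 μm/a
zinc: temperature factor f = -0.071·(0.7) = -0.0497
  Pd branch = 0.0129·Pd^0.44·e^(0.046·RH+f) = 0.9486 μm/a
  Sd branch = 0.0175·Sd^0.57·e^(0.008·RH+0.085·T) = 0.1143 μm/a
  r_corr = 0.9486 + 0.1143 = 1.063 μm/a
Ordering by μm/a: copper (1.75) > zinc (1.06)

["copper", "zinc"]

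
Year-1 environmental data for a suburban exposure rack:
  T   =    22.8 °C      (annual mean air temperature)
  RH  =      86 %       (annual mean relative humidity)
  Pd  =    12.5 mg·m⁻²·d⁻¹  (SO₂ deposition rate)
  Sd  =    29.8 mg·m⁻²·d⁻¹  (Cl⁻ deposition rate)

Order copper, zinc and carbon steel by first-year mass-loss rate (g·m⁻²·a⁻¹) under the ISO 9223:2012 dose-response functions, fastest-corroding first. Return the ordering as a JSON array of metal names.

copper: temperature factor f = -0.080·(12.8) = -1.0240
  SO₂ term: 0.0053·12.5^0.26·exp(0.059·86-1.0240) = 0.5866
  Cl⁻ term: 0.01025·29.8^0.27·exp(0.036·86+0.049·22.8) = 1.732
  sum: 0.5866 + 1.732 → r_corr = 2.319 μm/a
  mass loss = 2.319 μm/a × 8.96 g/cm³ = 20.77 g·m⁻²·a⁻¹
zinc: f(T) = -0.071·(T−10) [T>10 °C] = -0.9088
  Pd branch = 0.0129·Pd^0.44·e^(0.046·RH+f) = 0.8253 μm/a
  Sd branch = 0.0175·Sd^0.57·e^(0.008·RH+0.085·T) = 1.674 μm/a
  r_corr = 0.8253 + 1.674 = 2.499 μm/a
  mass loss = 2.499 μm/a × 7.14 g/cm³ = 17.85 g·m⁻²·a⁻¹
carbon steel: f(T) = -0.054·(T−10) [T>10 °C] = -0.6912
  Pd branch = 1.77·Pd^0.52·e^(0.02·RH+f) = 18.41 μm/a
  Cl⁻ term: 0.102·29.8^0.62·exp(0.033·86+0.04·22.8) = 35.58
  r_corr = 18.41 + 35.58 = 54 μm/a
  mass loss = 54 μm/a × 7.85 g/cm³ = 423.9 g·m⁻²·a⁻¹
Ordering by g·m⁻²·a⁻¹: carbon steel (424) > copper (20.8) > zinc (17.8)

["carbon steel", "copper", "zinc"]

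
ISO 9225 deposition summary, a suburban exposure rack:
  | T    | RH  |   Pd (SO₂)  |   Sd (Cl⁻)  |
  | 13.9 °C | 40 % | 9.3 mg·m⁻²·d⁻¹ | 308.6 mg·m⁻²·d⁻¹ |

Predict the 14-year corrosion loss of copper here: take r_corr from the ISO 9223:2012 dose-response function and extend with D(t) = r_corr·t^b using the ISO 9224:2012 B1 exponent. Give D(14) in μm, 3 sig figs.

copper: f(T) = -0.080·(T−10) [T>10 °C] = -0.3120
  sulphur-dioxide contribution → 0.07337 μm/a
  chloride contribution → 0.4018 μm/a
  ⇒ r_corr(copper) = 0.4752 μm/a
Power-law: D(14) = r_corr · 14^0.667
  D(14) = 0.4752 × 14^0.667 = 0.4752 × 5.814 = 2.763 μm

D(14) = 2.76 μm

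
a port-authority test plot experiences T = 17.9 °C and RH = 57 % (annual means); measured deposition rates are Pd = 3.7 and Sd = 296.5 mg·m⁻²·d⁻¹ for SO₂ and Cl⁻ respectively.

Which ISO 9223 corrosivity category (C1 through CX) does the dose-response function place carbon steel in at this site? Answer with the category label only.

carbon steel: temperature factor f = -0.054·(7.9) = -0.4266
  SO₂ term: 1.77·3.7^0.52·exp(0.02·57-0.4266) = 7.133
  Cl⁻ term: 0.102·296.5^0.62·exp(0.033·57+0.04·17.9) = 46.68
  sum: 7.133 + 46.68 → r_corr = 53.81 μm/a
53.8 μm/a falls in (50, 80] for carbon steel → category C4

C4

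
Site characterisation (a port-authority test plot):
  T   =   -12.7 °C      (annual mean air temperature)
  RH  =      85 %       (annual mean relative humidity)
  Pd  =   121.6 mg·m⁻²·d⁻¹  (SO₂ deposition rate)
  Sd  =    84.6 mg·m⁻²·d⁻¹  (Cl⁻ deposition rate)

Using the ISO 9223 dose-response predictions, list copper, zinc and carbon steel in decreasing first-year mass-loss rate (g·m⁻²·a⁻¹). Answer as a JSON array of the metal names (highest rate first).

copper: temperature factor f = +0.126·(-22.7) = -2.8602
  Pd branch = 0.0053·Pd^0.26·e^(0.059·RH+f) = 0.1593 μm/a
  Sd branch = 0.01025·Sd^0.27·e^(0.036·RH+0.049·T) = 0.3889 μm/a
  r_corr = 0.1593 + 0.3889 = 0.5481 μm/a
  mass loss = 0.5481 μm/a × 8.96 g/cm³ = 4.911 g·m⁻²·a⁻¹
zinc: temperature factor f = +0.038·(-22.7) = -0.8626
  Pd branch = 0.0129·Pd^0.44·e^(0.046·RH+f) = 2.246 μm/a
  Cl⁻ term: 0.0175·84.6^0.57·exp(0.008·85+0.085·-12.7) = 0.1473
  r_corr = 2.246 + 0.1473 = 2.393 μm/a
  mass loss = 2.393 μm/a × 7.14 g/cm³ = 17.09 g·m⁻²·a⁻¹
carbon steel: temperature factor f = +0.150·(-22.7) = -3.4050
  SO₂ term: 1.77·121.6^0.52·exp(0.02·85-3.4050) = 3.905
  Cl⁻ term: 0.102·84.6^0.62·exp(0.033·85+0.04·-12.7) = 15.89
  r_corr = 3.905 + 15.89 = 19.8 μm/a
  mass loss = 19.8 μm/a × 7.85 g/cm³ = 155.4 g·m⁻²·a⁻¹
Ordering by g·m⁻²·a⁻¹: carbon steel (155) > zinc (17.1) > copper (4.91)

["carbon steel", "zinc", "copper"]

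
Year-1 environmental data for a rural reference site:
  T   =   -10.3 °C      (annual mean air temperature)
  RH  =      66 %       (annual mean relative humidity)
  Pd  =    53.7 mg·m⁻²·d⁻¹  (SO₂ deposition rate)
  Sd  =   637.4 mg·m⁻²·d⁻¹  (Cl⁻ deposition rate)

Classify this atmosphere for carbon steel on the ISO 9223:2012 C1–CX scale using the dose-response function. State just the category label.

carbon steel: T≤10 °C ⇒ hinge +0.150·(-10.3−10) = -3.0450
  sulphur-dioxide contribution → 2.503 μm/a
  chloride contribution → 32.68 μm/a
  total first-year rate 35.18 μm/a
ISO 9223 Table 2 (carbon steel): 25 < 35.2 ≤ 50 μm/a ⇒ C3

C3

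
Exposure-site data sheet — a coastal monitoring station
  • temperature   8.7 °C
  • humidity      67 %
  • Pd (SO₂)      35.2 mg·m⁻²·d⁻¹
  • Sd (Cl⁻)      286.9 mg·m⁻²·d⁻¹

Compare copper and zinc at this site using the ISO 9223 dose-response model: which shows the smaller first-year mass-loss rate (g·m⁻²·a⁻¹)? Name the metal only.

copper: T≤10 °C ⇒ hinge +0.126·(8.7−10) = -0.1638
  sulphur-dioxide contribution → 0.5916 μm/a
  chloride contribution → 0.8072 μm/a
  total first-year rate 1.399 μm/a
  mass loss = 1.399 μm/a × 8.96 g/cm³ = 12.53 g·m⁻²·a⁻¹
zinc: T≤10 °C ⇒ hinge +0.038·(8.7−10) = -0.0494
  sulphur-dioxide contribution → 1.283 μm/a
  chloride contribution → 1.577 μm/a
  ⇒ r_corr(zinc) = 2.86 μm/a
  mass loss = 2.86 μm/a × 7.14 g/cm³ = 20.42 g·m⁻²·a⁻¹
Ordering by g·m⁻²·a⁻¹: zinc (20.4) > copper (12.5)

copper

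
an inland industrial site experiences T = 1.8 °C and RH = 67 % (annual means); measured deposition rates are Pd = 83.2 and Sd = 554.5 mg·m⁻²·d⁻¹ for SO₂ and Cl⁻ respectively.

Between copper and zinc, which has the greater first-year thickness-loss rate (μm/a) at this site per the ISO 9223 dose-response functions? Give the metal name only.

copper: T≤10 °C ⇒ hinge +0.126·(1.8−10) = -1.0332
  SO₂ term: 0.0053·83.2^0.26·exp(0.059·67-1.0332) = 0.3101
  Cl⁻ term: 0.01025·554.5^0.27·exp(0.036·67+0.049·1.8) = 0.6877
  sum: 0.3101 + 0.6877 → r_corr = 0.9978 μm/a
zinc: temperature factor f = +0.038·(-8.2) = -0.3116
  Pd branch = 0.0129·Pd^0.44·e^(0.046·RH+f) = 1.441 μm/a
  Sd branch = 0.0175·Sd^0.57·e^(0.008·RH+0.085·T) = 1.277 μm/a
  sum: 1.441 + 1.277 → r_corr = 2.718 μm/a
Ordering by μm/a: zinc (2.72) > copper (0.998)

zinc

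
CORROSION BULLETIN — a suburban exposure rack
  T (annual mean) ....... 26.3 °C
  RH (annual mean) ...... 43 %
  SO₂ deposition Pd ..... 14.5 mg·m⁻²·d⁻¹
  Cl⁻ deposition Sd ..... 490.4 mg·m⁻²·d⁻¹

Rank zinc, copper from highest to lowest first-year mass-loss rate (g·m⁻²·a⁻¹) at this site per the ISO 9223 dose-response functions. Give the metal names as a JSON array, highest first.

zinc: temperature factor f = -0.071·(16.3) = -1.1573
  Pd branch = 0.0129·Pd^0.44·e^(0.046·RH+f) = 0.09506 μm/a
  Sd branch = 0.0175·Sd^0.57·e^(0.008·RH+0.085·T) = 7.887 μm/a
  r_corr = 0.09506 + 7.887 = 7.982 μm/a
  mass loss = 7.982 μm/a × 7.14 g/cm³ = 56.99 g·m⁻²·a⁻¹
copper: temperature factor f = -0.080·(16.3) = -1.3040
  SO₂ term: 0.0053·14.5^0.26·exp(0.059·43-1.3040) = 0.03645
  Sd branch = 0.01025·Sd^0.27·e^(0.036·RH+0.049·T) = 0.9314 μm/a
  sum: 0.03645 + 0.9314 → r_corr = 0.9679 μm/a
  mass loss = 0.9679 μm/a × 8.96 g/cm³ = 8.672 g·m⁻²·a⁻¹
Ordering by g·m⁻²·a⁻¹: zinc (57) > copper (8.67)

["zinc", "copper"]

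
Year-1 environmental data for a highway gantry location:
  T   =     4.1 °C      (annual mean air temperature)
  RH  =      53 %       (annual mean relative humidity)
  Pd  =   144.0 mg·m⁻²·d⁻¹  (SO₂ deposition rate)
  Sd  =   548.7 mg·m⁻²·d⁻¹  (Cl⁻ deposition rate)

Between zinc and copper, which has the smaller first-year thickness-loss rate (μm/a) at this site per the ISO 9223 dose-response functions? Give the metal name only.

copper

zinc: temperature factor f = +0.038·(-5.9) = -0.2242
  SO₂ term: 0.0129·144.0^0.44·exp(0.046·53-0.2242) = 1.051
  Sd branch = 0.0175·Sd^0.57·e^(0.008·RH+0.085·T) = 1.38 μm/a
  sum: 1.051 + 1.38 → r_corr = 2.431 μm/a
copper: f(T) = +0.126·(T−10) [T≤10 °C] = -0.7434
  Pd branch = 0.0053·Pd^0.26·e^(0.059·RH+f) = 0.2092 μm/a
  Sd branch = 0.01025·Sd^0.27·e^(0.036·RH+0.049·T) = 0.4637 μm/a
  r_corr = 0.2092 + 0.4637 = 0.6729 μm/a
Ordering by μm/a: zinc (2.43) > copper (0.673)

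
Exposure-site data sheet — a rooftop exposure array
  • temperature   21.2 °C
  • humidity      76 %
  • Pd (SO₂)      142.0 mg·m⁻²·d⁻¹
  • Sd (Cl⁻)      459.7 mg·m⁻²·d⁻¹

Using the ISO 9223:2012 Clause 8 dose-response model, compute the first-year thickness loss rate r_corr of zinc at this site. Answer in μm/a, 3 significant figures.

r_corr = 8.12 μm/a

zinc: temperature factor f = -0.071·(11.2) = -0.7952
  sulphur-dioxide contribution → 1.7 μm/a
  chloride contribution → 6.417 μm/a
  ⇒ r_corr(zinc) = 8.117 μm/a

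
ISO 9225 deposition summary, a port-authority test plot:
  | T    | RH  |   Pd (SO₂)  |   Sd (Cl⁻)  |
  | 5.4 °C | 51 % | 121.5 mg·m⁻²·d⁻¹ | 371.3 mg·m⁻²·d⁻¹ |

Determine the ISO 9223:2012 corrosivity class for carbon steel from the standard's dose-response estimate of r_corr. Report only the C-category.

C4

carbon steel: f(T) = +0.150·(T−10) [T≤10 °C] = -0.6900
  SO₂ term: 1.77·121.5^0.52·exp(0.02·51-0.6900) = 29.87
  Cl⁻ term: 0.102·371.3^0.62·exp(0.033·51+0.04·5.4) = 26.7
  r_corr = 29.87 + 26.7 = 56.58 μm/a
ISO 9223 Table 2 (carbon steel): 50 < 56.6 ≤ 80 μm/a ⇒ C4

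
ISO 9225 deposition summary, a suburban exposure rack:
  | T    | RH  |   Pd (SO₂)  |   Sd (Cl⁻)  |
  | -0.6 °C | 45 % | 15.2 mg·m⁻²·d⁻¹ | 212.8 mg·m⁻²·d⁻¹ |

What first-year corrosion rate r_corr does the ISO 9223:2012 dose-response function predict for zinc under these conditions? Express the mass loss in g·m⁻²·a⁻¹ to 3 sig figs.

zinc: f(T) = +0.038·(T−10) [T≤10 °C] = -0.4028
  SO₂ term: 0.0129·15.2^0.44·exp(0.046·45-0.4028) = 0.2263
  Cl⁻ term: 0.0175·212.8^0.57·exp(0.008·45+0.085·-0.6) = 0.506
  r_corr = 0.2263 + 0.506 = 0.7323 μm/a
Convert to mass loss: 0.7323 μm/a × 7.14 g/cm³ = 5.229 g·m⁻²·a⁻¹

r_corr = 5.23 g·m⁻²·a⁻¹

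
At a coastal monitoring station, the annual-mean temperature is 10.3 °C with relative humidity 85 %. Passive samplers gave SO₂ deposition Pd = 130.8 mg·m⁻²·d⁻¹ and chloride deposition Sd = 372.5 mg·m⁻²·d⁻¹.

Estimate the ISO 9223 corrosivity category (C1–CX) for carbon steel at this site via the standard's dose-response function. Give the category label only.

carbon steel: temperature factor f = -0.054·(0.3) = -0.0162
  Pd branch = 1.77·Pd^0.52·e^(0.02·RH+f) = 120.2 μm/a
  Sd branch = 0.102·Sd^0.62·e^(0.033·RH+0.04·T) = 99.96 μm/a
  r_corr = 120.2 + 99.96 = 220.2 μm/a
ISO 9223 Table 2 (carbon steel): 200 < 220 ≤ 700 μm/a ⇒ CX

CX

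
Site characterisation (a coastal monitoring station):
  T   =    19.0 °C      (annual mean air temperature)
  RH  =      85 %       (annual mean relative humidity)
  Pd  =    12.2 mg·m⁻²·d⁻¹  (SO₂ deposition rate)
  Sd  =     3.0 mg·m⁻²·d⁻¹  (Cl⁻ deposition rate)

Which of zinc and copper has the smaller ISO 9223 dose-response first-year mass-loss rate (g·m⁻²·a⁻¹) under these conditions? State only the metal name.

zinc: T>10 °C ⇒ hinge -0.071·(19.0−10) = -0.6390
  Pd branch = 0.0129·Pd^0.44·e^(0.046·RH+f) = 1.021 μm/a
  Cl⁻ term: 0.0175·3.0^0.57·exp(0.008·85+0.085·19.0) = 0.3249
  sum: 1.021 + 0.3249 → r_corr = 1.346 μm/a
  mass loss = 1.346 μm/a × 7.14 g/cm³ = 9.612 g·m⁻²·a⁻¹
copper: temperature factor f = -0.080·(9.0) = -0.7200
  Pd branch = 0.0053·Pd^0.26·e^(0.059·RH+f) = 0.7448 μm/a
  Cl⁻ term: 0.01025·3.0^0.27·exp(0.036·85+0.049·19.0) = 0.7461
  r_corr = 0.7448 + 0.7461 = 1.491 μm/a
  mass loss = 1.491 μm/a × 8.96 g/cm³ = 13.36 g·m⁻²·a⁻¹
Ordering by g·m⁻²·a⁻¹: copper (13.4) > zinc (9.61)

zinc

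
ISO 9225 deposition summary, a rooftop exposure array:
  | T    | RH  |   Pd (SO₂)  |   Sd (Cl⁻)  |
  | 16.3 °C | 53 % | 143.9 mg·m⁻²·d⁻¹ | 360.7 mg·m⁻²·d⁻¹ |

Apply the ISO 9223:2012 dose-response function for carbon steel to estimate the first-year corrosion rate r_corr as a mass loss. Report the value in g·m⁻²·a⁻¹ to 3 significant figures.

carbon steel: T>10 °C ⇒ hinge -0.054·(16.3−10) = -0.3402
  Pd branch = 1.77·Pd^0.52·e^(0.02·RH+f) = 48.17 μm/a
  Sd branch = 0.102·Sd^0.62·e^(0.033·RH+0.04·T) = 43.33 μm/a
  r_corr = 48.17 + 43.33 = 91.5 μm/a
Convert to mass loss: 91.5 μm/a × 7.85 g/cm³ = 718.3 g·m⁻²·a⁻¹

r_corr = 718 g·m⁻²·a⁻¹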